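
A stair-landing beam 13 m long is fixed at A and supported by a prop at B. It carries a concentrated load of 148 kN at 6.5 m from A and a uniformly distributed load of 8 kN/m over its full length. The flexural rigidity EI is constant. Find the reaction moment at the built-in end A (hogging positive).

M_A = 529.8 kN·m

Take the reaction at B as the redundant and release it; the primary structure is a cantilever fixed at A.
Downward deflection at the released point B due to the loads:
  point load 148 at a = 6.5: Pa²(3L − a)/(6EI) = 33870/EI
  UDL 8: wL⁴/(8EI) = 28561/EI
  δ_0 = 62431/EI
Flexibility coefficient — unit upward force at B: δ_{BB} = L³/(3EI) = 732.3/EI.
The prop prevents deflection at B: R_B = δ_0/δ_{BB} = 62431/732.3 = 85.25 kN.
Moment equilibrium about A: M_A = Σ(load moments about A) − R_B·L = 1638 − 85.25×13 = 529.8 kN·m.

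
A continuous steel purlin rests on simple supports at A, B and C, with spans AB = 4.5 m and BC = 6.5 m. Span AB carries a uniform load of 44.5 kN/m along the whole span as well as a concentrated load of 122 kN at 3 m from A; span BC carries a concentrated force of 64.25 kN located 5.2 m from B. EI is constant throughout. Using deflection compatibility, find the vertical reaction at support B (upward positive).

Take M_B as the redundant. Released structure: two simple spans AB and BC with a hinge at B.
Discontinuity in slope at B on the released structure — sum the simple-span end rotations:
  span AB: UDL 44.5: wL³/(24EI) = 169/EI
  span AB: point load 122 at a = 3: Pab(L + a)/(6LEI) = 152.5/EI
  span BC: point load 64.25 at a = 5.2: Pab(L + b)/(6LEI) = 86.87/EI
  relative rotation θ_0 = (321.5 + 86.87)/EI = 408.3/EI
A unit hogging moment at B produces rotation L₁/(3EI) + L₂/(3EI) = 3.667/EI.
Slope continuity at B: θ_0 = M_B·3.667/EI, so M_B = 408.3/3.667 = 111.4 kN·m (hogging).
Span AB, ΣM about A with M_B applied at B: R_B^{AB}·4.5 = 816.6 + 111.4, so R_B^{AB} = 206.2 kN and R_A = 322.2 − 206.2 = 116 kN.
Span BC, ΣM about C: R_B^{BC}·6.5 = 83.53 + 111.4, so R_B^{BC} = 29.98 kN and R_C = 64.25 − 29.98 = 34.27 kN.
R_B = 206.2 + 29.98 = 236.2 kN.

R_B = 236.2 kN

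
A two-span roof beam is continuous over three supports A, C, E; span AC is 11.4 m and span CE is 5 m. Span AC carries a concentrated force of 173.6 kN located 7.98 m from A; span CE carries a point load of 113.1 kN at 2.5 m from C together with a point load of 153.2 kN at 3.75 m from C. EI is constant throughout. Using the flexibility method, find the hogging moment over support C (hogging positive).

M_C = 305.3 kN·m

Insert a hinge at C; M_C is the redundant, and each span becomes simply supported.
End slopes at the hinge C, treating each span as simply supported:
  span AC: point load 173.6 at a = 7.98: Pab(L + a)/(6LEI) = 1342/EI
  span CE: point load 113.1 at a = 2.5: Pab(L + b)/(6LEI) = 176.7/EI
  span CE: point load 153.2 at a = 3.75: Pab(L + b)/(6LEI) = 149.6/EI
  relative rotation θ_0 = (1342 + 326.3)/EI = 1669/EI
A unit hogging moment at C produces rotation L₁/(3EI) + L₂/(3EI) = 5.467/EI.
Compatibility: M_C·(L₁+L₂)/(3EI) = θ_0, giving M_C = 305.3 kN·m (hogging).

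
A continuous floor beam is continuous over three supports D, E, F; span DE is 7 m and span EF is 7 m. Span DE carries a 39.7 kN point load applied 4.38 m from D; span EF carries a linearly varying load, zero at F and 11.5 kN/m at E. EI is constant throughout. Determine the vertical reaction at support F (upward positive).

R_F = 6.955 kN

Release continuity at E by inserting a hinge; the redundant is the internal moment M_E. The primary structure is two simply-supported spans DE and EF.
Discontinuity in slope at E on the released structure — sum the simple-span end rotations:
  span DE: point load 39.7 at a = 4.38: Pab(L + a)/(6LEI) = 123.4/EI
  span EF: triangular load, peak 11.5: w₀L³/(45EI) = 87.66/EI
  relative rotation θ_0 = (123.4 + 87.66)/EI = 211.1/EI
A unit hogging moment at E produces rotation L₁/(3EI) + L₂/(3EI) = 4.667/EI.
Compatibility: M_E·(L₁+L₂)/(3EI) = θ_0, giving M_E = 45.23 kN·m (hogging).
Span EF, ΣM about F: R_E^{EF}·7 = 187.8 + 45.23, so R_E^{EF} = 33.3 kN and R_F = 40.25 − 33.3 = 6.955 kN.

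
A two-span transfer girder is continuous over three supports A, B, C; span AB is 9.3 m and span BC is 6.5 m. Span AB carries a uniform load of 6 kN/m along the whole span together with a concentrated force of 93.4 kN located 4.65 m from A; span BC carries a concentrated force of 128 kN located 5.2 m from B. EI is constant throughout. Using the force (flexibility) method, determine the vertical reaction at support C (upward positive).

Insert a hinge at B; M_B is the redundant, and each span becomes simply supported.
Rotations at B on the released spans (each span's end-slope, ×1/EI):
  span AB: UDL 6: wL³/(24EI) = 201.1/EI
  span AB: point load 93.4 at a = 4.65: Pab(L + a)/(6LEI) = 504.9/EI
  span BC: point load 128 at a = 5.2: Pab(L + b)/(6LEI) = 173.1/EI
  relative rotation θ_0 = (706 + 173.1)/EI = 879/EI
A unit hogging moment at B produces rotation L₁/(3EI) + L₂/(3EI) = 5.267/EI.
Slope continuity at B: θ_0 = M_B·5.267/EI, so M_B = 879/5.267 = 166.9 kN·m (hogging).
Span BC, ΣM about C: R_B^{BC}·6.5 = 166.4 + 166.9, so R_B^{BC} = 51.28 kN and R_C = 128 − 51.28 = 76.72 kN.

R_C = 76.72 kN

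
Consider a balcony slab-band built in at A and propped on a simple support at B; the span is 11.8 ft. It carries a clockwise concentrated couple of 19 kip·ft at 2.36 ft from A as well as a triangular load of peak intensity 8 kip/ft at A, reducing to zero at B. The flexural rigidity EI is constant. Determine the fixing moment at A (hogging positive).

Take the reaction at B as the redundant and release it; the primary structure is a cantilever fixed at A.
Deflection at B on the released cantilever, summing each load's contribution:
  clockwise couple 19 at a = 2.36: M₀a(2L − a)/(2EI) = 476.2/EI
  triangular load, peak 8 at the fixed end: w₀L⁴/(30EI) = 5170/EI
  δ_0 = 5646/EI
Flexibility coefficient — unit upward force at B: δ_{BB} = L³/(3EI) = 547.7/EI.
Compatibility at B: δ_0 − R_B·δ_{BB} = 0, so R_B = 5646/547.7 = 10.31 kip.
Moment equilibrium about A: M_A = Σ(load moments about A) − R_B·L = 204.7 − 10.31×11.8 = 83 kip·ft.

M_A = 83 kip·ft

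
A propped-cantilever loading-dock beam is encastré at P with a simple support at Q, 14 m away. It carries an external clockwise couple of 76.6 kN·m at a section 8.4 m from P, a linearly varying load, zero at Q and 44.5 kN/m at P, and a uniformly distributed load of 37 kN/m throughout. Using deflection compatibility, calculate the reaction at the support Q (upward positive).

Release the roller at Q. Primary structure: cantilever fixed at P.
Deflection at Q on the released cantilever, summing each load's contribution:
  clockwise couple 76.6 at a = 8.4: M₀a(2L − a)/(2EI) = 6306/EI
  triangular load, peak 44.5 at the fixed end: w₀L⁴/(30EI) = 56984/EI
  UDL 37: wL⁴/(8EI) = 177674/EI
  δ_0 = 240963/EI
Flexibility coefficient — unit upward force at Q: δ_{QQ} = L³/(3EI) = 914.7/EI.
The prop prevents deflection at Q: R_Q = δ_0/δ_{QQ} = 240963/914.7 = 263.4 kN.

R_Q = 263.4 kN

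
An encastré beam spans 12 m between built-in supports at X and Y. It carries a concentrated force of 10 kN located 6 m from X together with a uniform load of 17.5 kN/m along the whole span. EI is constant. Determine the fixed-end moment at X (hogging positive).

Take the two fixed-end moments M_X, M_Y as redundants; the released structure is the simple span XY.
Simple-span end rotations at X and Y under the given loads:
  at X: point load 10 at a = 6: Pab(L + b)/(6LEI) = 90/EI
  at Y: point load 10 at a = 6: Pab(L + a)/(6LEI) = 90/EI
  at X: UDL 17.5: wL³/(24EI) = 1260/EI
  at Y: UDL 17.5: wL³/(24EI) = 1260/EI
  θ_X0 = 1350/EI,  θ_Y0 = 1350/EI
Flexibility coefficients: a unit moment at one end gives L/(3EI) there and L/(6EI) at the far end, so f₁₁ = f₂₂ = 4/EI and f₁₂ = f₂₁ = 2/EI.
Compatibility — zero rotation at each built-in end:
  4 M_X + 2 M_Y = 1350
  2 M_X + 4 M_Y = 1350
Solving the pair gives M_X = 225 kN·m and M_Y = 225 kN·m (hogging).

M_X = 225 kN·m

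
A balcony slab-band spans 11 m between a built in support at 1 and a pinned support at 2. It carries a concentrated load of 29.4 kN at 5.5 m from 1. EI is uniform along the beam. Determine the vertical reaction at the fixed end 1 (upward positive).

Release the roller at 2. Primary structure: cantilever fixed at 1.
Primary-structure tip deflection at 2 by superposition:
  point load 29.4 at a = 5.5: Pa²(3L − a)/(6EI) = 4076/EI
Flexibility coefficient — unit upward force at 2: δ_{22} = L³/(3EI) = 443.7/EI.
Compatibility at 2: δ_0 − R_2·δ_{22} = 0, so R_2 = 4076/443.7 = 9.188 kN.
Vertical equilibrium: R_1 = ΣP − R_2 = 29.4 − 9.188 = 20.21 kN.

R_1 = 20.21 kN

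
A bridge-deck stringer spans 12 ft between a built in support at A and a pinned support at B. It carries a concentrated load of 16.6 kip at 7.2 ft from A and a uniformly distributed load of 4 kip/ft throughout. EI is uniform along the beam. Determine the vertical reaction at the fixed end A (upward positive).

Remove the prop at B; the released (primary) structure is a cantilever built in at A.
Deflection at B on the released cantilever, summing each load's contribution:
  point load 16.6 at a = 7.2: Pa²(3L − a)/(6EI) = 4131/EI
  UDL 4: wL⁴/(8EI) = 10368/EI
  δ_0 = 14499/EI
Tip deflection under a unit load at B: L³/(3EI) = 576/EI.
Compatibility at B: δ_0 − R_B·δ_{BB} = 0, so R_B = 14499/576 = 25.17 kip.
Vertical equilibrium: R_A = ΣP − R_B = 64.6 − 25.17 = 39.43 kip.

R_A = 39.43 kip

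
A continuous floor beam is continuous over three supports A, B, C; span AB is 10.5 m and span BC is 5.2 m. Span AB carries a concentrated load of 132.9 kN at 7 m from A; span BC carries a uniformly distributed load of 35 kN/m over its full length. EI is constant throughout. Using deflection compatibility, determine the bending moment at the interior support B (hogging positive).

M_B = 212 kN·m

Take M_B as the redundant. Released structure: two simple spans AB and BC with a hinge at B.
End slopes at the hinge B, treating each span as simply supported:
  span AB: point load 132.9 at a = 7: Pab(L + a)/(6LEI) = 904.5/EI
  span BC: UDL 35: wL³/(24EI) = 205.1/EI
  relative rotation θ_0 = (904.5 + 205.1)/EI = 1110/EI
A unit hogging moment at B produces rotation L₁/(3EI) + L₂/(3EI) = 5.233/EI.
Compatibility: M_B·(L₁+L₂)/(3EI) = θ_0, giving M_B = 212 kN·m (hogging).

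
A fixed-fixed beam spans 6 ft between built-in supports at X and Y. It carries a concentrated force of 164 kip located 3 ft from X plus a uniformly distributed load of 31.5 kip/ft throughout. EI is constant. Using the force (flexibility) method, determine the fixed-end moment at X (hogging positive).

M_X = 217.5 kip·ft

Release both end moments; the primary structure is a simply-supported span XY with redundants M_X and M_Y.
End rotations of the released simple span under the applied load (×1/EI):
  at X: point load 164 at a = 3: Pab(L + b)/(6LEI) = 369/EI
  at Y: point load 164 at a = 3: Pab(L + a)/(6LEI) = 369/EI
  at X: UDL 31.5: wL³/(24EI) = 283.5/EI
  at Y: UDL 31.5: wL³/(24EI) = 283.5/EI
  θ_X0 = 652.5/EI,  θ_Y0 = 652.5/EI
Flexibility coefficients: a unit moment at one end gives L/(3EI) there and L/(6EI) at the far end, so f₁₁ = f₂₂ = 2/EI and f₁₂ = f₂₁ = 1/EI.
Compatibility — zero rotation at each built-in end:
  2 M_X + 1 M_Y = 652.5
  1 M_X + 2 M_Y = 652.5
Solving the pair gives M_X = 217.5 kip·ft and M_Y = 217.5 kip·ft (hogging).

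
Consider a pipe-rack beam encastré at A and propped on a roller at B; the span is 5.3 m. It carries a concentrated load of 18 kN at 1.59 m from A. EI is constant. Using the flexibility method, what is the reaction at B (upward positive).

R_B = 2.187 kN

Take the reaction at B as the redundant and release it; the primary structure is a cantilever fixed at A.
Downward deflection at the released point B due to the loads:
  point load 18 at a = 1.59: Pa²(3L − a)/(6EI) = 108.5/EI
Tip deflection under a unit load at B: L³/(3EI) = 49.63/EI.
The prop prevents deflection at B: R_B = δ_0/δ_{BB} = 108.5/49.63 = 2.187 kN.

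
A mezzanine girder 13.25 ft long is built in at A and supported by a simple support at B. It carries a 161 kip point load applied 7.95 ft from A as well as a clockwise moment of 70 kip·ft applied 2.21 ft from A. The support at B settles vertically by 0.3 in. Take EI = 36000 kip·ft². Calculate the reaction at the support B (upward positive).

R_B = 70.81 kip

Remove the prop at B; the released (primary) structure is a cantilever built in at A.
Deflection at B on the released cantilever, summing each load's contribution:
  point load 161 at a = 7.95: Pa²(3L − a)/(6EI) = 53931/EI
  clockwise couple 70 at a = 2.21: M₀a(2L − a)/(2EI) = 1879/EI
  δ_0 = 55810/EI
Flexibility coefficient — unit upward force at B: δ_{BB} = L³/(3EI) = 775.4/EI.
With EI = 36000 kip·ft²: δ_0 = 1.5503 ft and δ_{BB} = 0.021539 ft/kip.
Compatibility — the beam at B must follow the support down by 0.025 ft: δ_0 − R_B·δ_{BB} = 0.025, so R_B = (1.5503 − 0.025)/0.021539 = 70.81 kip.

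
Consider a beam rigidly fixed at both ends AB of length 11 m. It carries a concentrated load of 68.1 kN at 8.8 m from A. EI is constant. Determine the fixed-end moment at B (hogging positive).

Take the two fixed-end moments M_A, M_B as redundants; the released structure is the simple span AB.
Simple-span end rotations at A and B under the given loads:
  at A: point load 68.1 at a = 8.8: Pab(L + b)/(6LEI) = 263.7/EI
  at B: point load 68.1 at a = 8.8: Pab(L + a)/(6LEI) = 395.5/EI
  θ_A0 = 263.7/EI,  θ_B0 = 395.5/EI
Flexibility coefficients: a unit moment at one end gives L/(3EI) there and L/(6EI) at the far end, so f₁₁ = f₂₂ = 3.667/EI and f₁₂ = f₂₁ = 1.833/EI.
Compatibility — zero rotation at each built-in end:
  3.667 M_A + 1.833 M_B = 263.7
  1.833 M_A + 3.667 M_B = 395.5
Solving the pair gives M_A = 23.97 kN·m and M_B = 95.88 kN·m (hogging).

M_B = 95.88 kN·m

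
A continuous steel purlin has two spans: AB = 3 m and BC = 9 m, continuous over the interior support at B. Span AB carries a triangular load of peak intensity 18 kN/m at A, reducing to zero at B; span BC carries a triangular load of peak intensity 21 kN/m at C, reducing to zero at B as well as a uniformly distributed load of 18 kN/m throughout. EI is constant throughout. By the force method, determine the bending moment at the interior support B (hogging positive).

Take M_B as the redundant. Released structure: two simple spans AB and BC with a hinge at B.
Discontinuity in slope at B on the released structure — sum the simple-span end rotations:
  span AB: triangular load, peak 18: 7w₀L³/(360EI) = 9.45/EI
  span BC: triangular load, peak 21: 7w₀L³/(360EI) = 297.7/EI
  span BC: UDL 18: wL³/(24EI) = 546.8/EI
  relative rotation θ_0 = (9.45 + 844.4)/EI = 853.9/EI
A unit hogging moment at B produces rotation L₁/(3EI) + L₂/(3EI) = 4/EI.
Slope continuity at B: θ_0 = M_B·4/EI, so M_B = 853.9/4 = 213.5 kN·m (hogging).

M_B = 213.5 kN·m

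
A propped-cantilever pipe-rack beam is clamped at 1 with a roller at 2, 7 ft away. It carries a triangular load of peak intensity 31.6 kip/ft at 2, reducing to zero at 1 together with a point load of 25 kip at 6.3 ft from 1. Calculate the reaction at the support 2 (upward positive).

R_2 = 82.09 kip

Take the reaction at 2 as the redundant and release it; the primary structure is a cantilever fixed at 1.
Free-end deflection of the primary structure under the applied loading (downward +):
  triangular load, peak 31.6 at the free end: 11w₀L⁴/(120EI) = 6955/EI
  point load 25 at a = 6.3: Pa²(3L − a)/(6EI) = 2431/EI
  δ_0 = 9386/EI
Tip deflection under a unit load at 2: L³/(3EI) = 114.3/EI.
The prop prevents deflection at 2: R_2 = δ_0/δ_{22} = 9386/114.3 = 82.09 kip.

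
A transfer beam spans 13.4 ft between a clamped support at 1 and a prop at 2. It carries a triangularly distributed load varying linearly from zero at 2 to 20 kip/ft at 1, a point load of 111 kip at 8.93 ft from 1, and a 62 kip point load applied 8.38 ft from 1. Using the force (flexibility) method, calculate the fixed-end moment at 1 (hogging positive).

Take the reaction at 2 as the redundant and release it; the primary structure is a cantilever fixed at 1.
Downward deflection at the released point 2 due to the loads:
  triangular load, peak 20 at the fixed end: w₀L⁴/(30EI) = 21495/EI
  point load 111 at a = 8.93: Pa²(3L − a)/(6EI) = 46132/EI
  point load 62 at a = 8.38: Pa²(3L − a)/(6EI) = 23090/EI
  δ_0 = 90717/EI
Tip deflection under a unit load at 2: L³/(3EI) = 802/EI.
The prop prevents deflection at 2: R_2 = δ_0/δ_{22} = 90717/802 = 113.1 kip.
Moment equilibrium about 1: M_1 = Σ(load moments about 1) − R_2·L = 2109 − 113.1×13.4 = 593.7 kip·ft.

M_1 = 593.7 kip·ft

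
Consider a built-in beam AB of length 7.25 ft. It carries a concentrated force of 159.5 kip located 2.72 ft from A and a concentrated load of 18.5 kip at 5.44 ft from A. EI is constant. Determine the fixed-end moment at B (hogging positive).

M_B = 120.6 kip·ft

Take the two fixed-end moments M_A, M_B as redundants; the released structure is the simple span AB.
Simple-span end rotations at A and B under the given loads:
  at A: point load 159.5 at a = 2.72: Pab(L + b)/(6LEI) = 532.2/EI
  at B: point load 159.5 at a = 2.72: Pab(L + a)/(6LEI) = 450.4/EI
  at A: point load 18.5 at a = 5.44: Pab(L + b)/(6LEI) = 37.94/EI
  at B: point load 18.5 at a = 5.44: Pab(L + a)/(6LEI) = 53.14/EI
  θ_A0 = 570.2/EI,  θ_B0 = 503.6/EI
Flexibility coefficients: a unit moment at one end gives L/(3EI) there and L/(6EI) at the far end, so f₁₁ = f₂₂ = 2.417/EI and f₁₂ = f₂₁ = 1.208/EI.
Compatibility — zero rotation at each built-in end:
  2.417 M_A + 1.208 M_B = 570.2
  1.208 M_A + 2.417 M_B = 503.6
Solving the pair gives M_A = 175.6 kip·ft and M_B = 120.6 kip·ft (hogging).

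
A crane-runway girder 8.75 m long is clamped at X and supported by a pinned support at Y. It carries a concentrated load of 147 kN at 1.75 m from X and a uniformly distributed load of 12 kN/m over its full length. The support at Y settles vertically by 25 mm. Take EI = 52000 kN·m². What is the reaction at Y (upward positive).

Release the roller at Y. Primary structure: cantilever fixed at X.
Downward deflection at the released point Y due to the loads:
  point load 147 at a = 1.75: Pa²(3L − a)/(6EI) = 1838/EI
  UDL 12: wL⁴/(8EI) = 8793/EI
  δ_0 = 10631/EI
Tip deflection under a unit load at Y: L³/(3EI) = 223.3/EI.
With EI = 52000 kN·m²: δ_0 = 0.20444 m and δ_{YY} = 0.004294 m/kN.
Compatibility — the beam at Y must follow the support down by 0.025 m: δ_0 − R_Y·δ_{YY} = 0.025, so R_Y = (0.20444 − 0.025)/0.004294 = 41.79 kN.

R_Y = 41.79 kN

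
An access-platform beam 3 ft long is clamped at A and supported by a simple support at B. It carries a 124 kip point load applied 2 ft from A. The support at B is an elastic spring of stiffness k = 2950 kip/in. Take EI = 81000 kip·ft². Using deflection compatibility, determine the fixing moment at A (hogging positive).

Take the reaction at B as the redundant and release it; the primary structure is a cantilever fixed at A.
Downward deflection at the released point B due to the loads:
  point load 124 at a = 2: Pa²(3L − a)/(6EI) = 578.7/EI
Tip deflection under a unit load at B: L³/(3EI) = 9/EI.
With EI = 81000 kip·ft²: δ_0 = 0.007144 ft and δ_{BB} = 0.000111 ft/kip.
Compatibility — the spring shortens by R_B/k under the reaction it provides: δ_0 − R_B·δ_{BB} = R_B/k. With 1/k = 1/(2950×12) ft/kip = 0.000028 ft/kip, R_B = δ_0 / (δ_{BB} + 1/k) = 0.007144 / (0.000111 + 0.000028) = 51.26 kip.
Moment equilibrium about A: M_A = Σ(load moments about A) − R_B·L = 248 − 51.26×3 = 94.21 kip·ft.

M_A = 94.21 kip·ft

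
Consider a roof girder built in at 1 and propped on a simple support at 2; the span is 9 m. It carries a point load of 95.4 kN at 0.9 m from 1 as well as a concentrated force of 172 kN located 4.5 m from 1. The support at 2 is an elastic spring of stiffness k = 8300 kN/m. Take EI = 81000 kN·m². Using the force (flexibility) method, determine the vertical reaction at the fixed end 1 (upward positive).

R_1 = 214.4 kN

Take the reaction at 2 as the redundant and release it; the primary structure is a cantilever fixed at 1.
Deflection at 2 on the released cantilever, summing each load's contribution:
  point load 95.4 at a = 0.9: Pa²(3L − a)/(6EI) = 336.1/EI
  point load 172 at a = 4.5: Pa²(3L − a)/(6EI) = 13061/EI
  δ_0 = 13397/EI
Tip deflection under a unit load at 2: L³/(3EI) = 243/EI.
With EI = 81000 kN·m²: δ_0 = 0.1654 m and δ_{22} = 0.003 m/kN.
Compatibility — the spring shortens by R_2/k under the reaction it provides: δ_0 − R_2·δ_{22} = R_2/k. With 1/k = 0.00012 m/kN, R_2 = δ_0 / (δ_{22} + 1/k) = 0.1654 / (0.003 + 0.00012) = 53 kN.
Vertical equilibrium: R_1 = ΣP − R_2 = 267.4 − 53 = 214.4 kN.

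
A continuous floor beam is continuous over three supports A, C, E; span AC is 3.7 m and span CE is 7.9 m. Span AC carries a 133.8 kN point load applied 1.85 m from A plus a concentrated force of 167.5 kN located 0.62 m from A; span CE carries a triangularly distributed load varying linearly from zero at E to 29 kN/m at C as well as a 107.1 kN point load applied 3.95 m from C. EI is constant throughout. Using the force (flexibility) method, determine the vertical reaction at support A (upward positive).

Take M_C as the redundant. Released structure: two simple spans AC and CE with a hinge at C.
Discontinuity in slope at C on the released structure — sum the simple-span end rotations:
  span AC: point load 133.8 at a = 1.85: Pab(L + a)/(6LEI) = 114.5/EI
  span AC: point load 167.5 at a = 0.62: Pab(L + a)/(6LEI) = 62.24/EI
  span CE: triangular load, peak 29: w₀L³/(45EI) = 317.7/EI
  span CE: point load 107.1 at a = 3.95: Pab(L + b)/(6LEI) = 417.8/EI
  relative rotation θ_0 = (176.7 + 735.5)/EI = 912.2/EI
A unit hogging moment at C produces rotation L₁/(3EI) + L₂/(3EI) = 3.867/EI.
Compatibility: M_C·(L₁+L₂)/(3EI) = θ_0, giving M_C = 235.9 kN·m (hogging).
Span AC, ΣM about A with M_C applied at C: R_C^{AC}·3.7 = 351.4 + 235.9, so R_C^{AC} = 158.7 kN and R_A = 301.3 − 158.7 = 142.6 kN.

R_A = 142.6 kN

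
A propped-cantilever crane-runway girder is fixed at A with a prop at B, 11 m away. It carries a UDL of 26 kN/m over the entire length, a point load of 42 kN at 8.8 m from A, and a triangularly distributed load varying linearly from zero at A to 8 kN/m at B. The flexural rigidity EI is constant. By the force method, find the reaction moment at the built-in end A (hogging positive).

Remove the prop at B; the released (primary) structure is a cantilever built in at A.
Deflection at B on the released cantilever, summing each load's contribution:
  UDL 26: wL⁴/(8EI) = 47583/EI
  point load 42 at a = 8.8: Pa²(3L − a)/(6EI) = 13118/EI
  triangular load, peak 8 at the free end: 11w₀L⁴/(120EI) = 10737/EI
  δ_0 = 71438/EI
Tip deflection under a unit load at B: L³/(3EI) = 443.7/EI.
Compatibility at B: δ_0 − R_B·δ_{BB} = 0, so R_B = 71438/443.7 = 161 kN.
Moment equilibrium about A: M_A = Σ(load moments about A) − R_B·L = 2265 − 161×11 = 494.1 kN·m.

M_A = 494.1 kN·m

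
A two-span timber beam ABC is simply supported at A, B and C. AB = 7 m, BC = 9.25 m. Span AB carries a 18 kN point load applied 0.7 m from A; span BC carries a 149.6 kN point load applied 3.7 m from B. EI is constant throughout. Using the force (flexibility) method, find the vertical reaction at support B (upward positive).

Insert a hinge at B; M_B is the redundant, and each span becomes simply supported.
Rotations at B on the released spans (each span's end-slope, ×1/EI):
  span AB: point load 18 at a = 0.7: Pab(L + a)/(6LEI) = 14.55/EI
  span BC: point load 149.6 at a = 3.7: Pab(L + b)/(6LEI) = 819.2/EI
  relative rotation θ_0 = (14.55 + 819.2)/EI = 833.8/EI
A unit hogging moment at B produces rotation L₁/(3EI) + L₂/(3EI) = 5.417/EI.
Slope continuity at B: θ_0 = M_B·5.417/EI, so M_B = 833.8/5.417 = 153.9 kN·m (hogging).
Span AB, ΣM about A with M_B applied at B: R_B^{AB}·7 = 12.6 + 153.9, so R_B^{AB} = 23.79 kN and R_A = 18 − 23.79 = -5.789 kN.
Span BC, ΣM about C: R_B^{BC}·9.25 = 830.3 + 153.9, so R_B^{BC} = 106.4 kN and R_C = 149.6 − 106.4 = 43.2 kN.
R_B = 23.79 + 106.4 = 130.2 kN.

R_B = 130.2 kN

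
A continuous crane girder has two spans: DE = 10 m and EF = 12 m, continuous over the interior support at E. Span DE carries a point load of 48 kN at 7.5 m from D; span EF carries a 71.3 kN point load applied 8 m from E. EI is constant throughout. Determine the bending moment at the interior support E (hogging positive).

Take M_E as the redundant. Released structure: two simple spans DE and EF with a hinge at E.
Discontinuity in slope at E on the released structure — sum the simple-span end rotations:
  span DE: point load 48 at a = 7.5: Pab(L + a)/(6LEI) = 262.5/EI
  span EF: point load 71.3 at a = 8: Pab(L + b)/(6LEI) = 507/EI
  relative rotation θ_0 = (262.5 + 507)/EI = 769.5/EI
A unit hogging moment at E produces rotation L₁/(3EI) + L₂/(3EI) = 7.333/EI.
Compatibility: M_E·(L₁+L₂)/(3EI) = θ_0, giving M_E = 104.9 kN·m (hogging).

M_E = 104.9 kN·m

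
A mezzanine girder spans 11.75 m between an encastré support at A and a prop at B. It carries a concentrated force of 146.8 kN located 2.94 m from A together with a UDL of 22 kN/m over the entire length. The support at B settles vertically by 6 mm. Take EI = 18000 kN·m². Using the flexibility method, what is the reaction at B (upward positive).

R_B = 109.4 kN

Release the roller at B. Primary structure: cantilever fixed at A.
Deflection at B on the released cantilever, summing each load's contribution:
  point load 146.8 at a = 2.94: Pa²(3L − a)/(6EI) = 6833/EI
  UDL 22: wL⁴/(8EI) = 52418/EI
  δ_0 = 59251/EI
Flexibility coefficient — unit upward force at B: δ_{BB} = L³/(3EI) = 540.7/EI.
With EI = 18000 kN·m²: δ_0 = 3.2917 m and δ_{BB} = 0.030041 m/kN.
Compatibility — the beam at B must follow the support down by 0.006 m: δ_0 − R_B·δ_{BB} = 0.006, so R_B = (3.2917 − 0.006)/0.030041 = 109.4 kN.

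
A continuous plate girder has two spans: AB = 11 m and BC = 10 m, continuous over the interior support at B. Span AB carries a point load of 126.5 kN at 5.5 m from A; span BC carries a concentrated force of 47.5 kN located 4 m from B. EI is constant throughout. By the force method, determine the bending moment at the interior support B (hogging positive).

M_B = 180.1 kN·m

Release continuity at B by inserting a hinge; the redundant is the internal moment M_B. The primary structure is two simply-supported spans AB and BC.
End slopes at the hinge B, treating each span as simply supported:
  span AB: point load 126.5 at a = 5.5: Pab(L + a)/(6LEI) = 956.7/EI
  span BC: point load 47.5 at a = 4: Pab(L + b)/(6LEI) = 304/EI
  relative rotation θ_0 = (956.7 + 304)/EI = 1261/EI
A unit hogging moment at B produces rotation L₁/(3EI) + L₂/(3EI) = 7/EI.
Compatibility: M_B·(L₁+L₂)/(3EI) = θ_0, giving M_B = 180.1 kN·m (hogging).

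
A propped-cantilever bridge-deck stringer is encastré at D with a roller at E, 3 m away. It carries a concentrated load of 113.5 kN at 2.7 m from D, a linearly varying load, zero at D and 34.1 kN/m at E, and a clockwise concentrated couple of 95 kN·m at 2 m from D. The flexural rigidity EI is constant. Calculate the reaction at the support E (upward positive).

R_E = 166.9 kN

Remove the prop at E; the released (primary) structure is a cantilever built in at D.
Deflection at E on the released cantilever, summing each load's contribution:
  point load 113.5 at a = 2.7: Pa²(3L − a)/(6EI) = 868.8/EI
  triangular load, peak 34.1 at the free end: 11w₀L⁴/(120EI) = 253.2/EI
  clockwise couple 95 at a = 2: M₀a(2L − a)/(2EI) = 380/EI
  δ_0 = 1502/EI
Tip deflection under a unit load at E: L³/(3EI) = 9/EI.
Compatibility at E: δ_0 − R_E·δ_{EE} = 0, so R_E = 1502/9 = 166.9 kN.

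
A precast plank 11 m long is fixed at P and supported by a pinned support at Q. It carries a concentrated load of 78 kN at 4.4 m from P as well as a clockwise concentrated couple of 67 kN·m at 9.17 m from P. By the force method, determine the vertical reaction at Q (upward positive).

Take the reaction at Q as the redundant and release it; the primary structure is a cantilever fixed at P.
Primary-structure tip deflection at Q by superposition:
  point load 78 at a = 4.4: Pa²(3L − a)/(6EI) = 7198/EI
  clockwise couple 67 at a = 9.17: M₀a(2L − a)/(2EI) = 3941/EI
  δ_0 = 11139/EI
Tip deflection under a unit load at Q: L³/(3EI) = 443.7/EI.
Compatibility at Q: δ_0 − R_Q·δ_{QQ} = 0, so R_Q = 11139/443.7 = 25.11 kN.

R_Q = 25.11 kN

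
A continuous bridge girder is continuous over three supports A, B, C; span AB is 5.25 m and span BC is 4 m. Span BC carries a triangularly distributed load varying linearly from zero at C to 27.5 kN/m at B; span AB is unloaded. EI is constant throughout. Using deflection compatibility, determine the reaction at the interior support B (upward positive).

R_B = 42.25 kN

Insert a hinge at B; M_B is the redundant, and each span becomes simply supported.
End slopes at the hinge B, treating each span as simply supported:
  span BC: triangular load, peak 27.5: w₀L³/(45EI) = 39.11/EI
  relative rotation θ_0 = (0 + 39.11)/EI = 39.11/EI
A unit hogging moment at B produces rotation L₁/(3EI) + L₂/(3EI) = 3.083/EI.
Slope continuity at B: θ_0 = M_B·3.083/EI, so M_B = 39.11/3.083 = 12.68 kN·m (hogging).
Span AB, ΣM about A with M_B applied at B: R_B^{AB}·5.25 = 0 + 12.68, so R_B^{AB} = 2.416 kN and R_A = 0 − 2.416 = -2.416 kN.
Span BC, ΣM about C: R_B^{BC}·4 = 146.7 + 12.68, so R_B^{BC} = 39.84 kN and R_C = 55 − 39.84 = 15.16 kN.
R_B = 2.416 + 39.84 = 42.25 kN.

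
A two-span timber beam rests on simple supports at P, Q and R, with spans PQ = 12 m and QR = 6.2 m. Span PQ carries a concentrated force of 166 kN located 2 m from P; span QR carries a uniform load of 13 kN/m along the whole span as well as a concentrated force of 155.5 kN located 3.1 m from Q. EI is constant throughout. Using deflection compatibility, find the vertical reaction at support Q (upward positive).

Take M_Q as the redundant. Released structure: two simple spans PQ and QR with a hinge at Q.
Rotations at Q on the released spans (each span's end-slope, ×1/EI):
  span PQ: point load 166 at a = 2: Pab(L + a)/(6LEI) = 645.6/EI
  span QR: UDL 13: wL³/(24EI) = 129.1/EI
  span QR: point load 155.5 at a = 3.1: Pab(L + b)/(6LEI) = 373.6/EI
  relative rotation θ_0 = (645.6 + 502.7)/EI = 1148/EI
A unit hogging moment at Q produces rotation L₁/(3EI) + L₂/(3EI) = 6.067/EI.
Compatibility: M_Q·(L₁+L₂)/(3EI) = θ_0, giving M_Q = 189.3 kN·m (hogging).
Span PQ, ΣM about P with M_Q applied at Q: R_Q^{PQ}·12 = 332 + 189.3, so R_Q^{PQ} = 43.44 kN and R_P = 166 − 43.44 = 122.6 kN.
Span QR, ΣM about R: R_Q^{QR}·6.2 = 731.9 + 189.3, so R_Q^{QR} = 148.6 kN and R_R = 236.1 − 148.6 = 87.52 kN.
R_Q = 43.44 + 148.6 = 192 kN.

R_Q = 192 kN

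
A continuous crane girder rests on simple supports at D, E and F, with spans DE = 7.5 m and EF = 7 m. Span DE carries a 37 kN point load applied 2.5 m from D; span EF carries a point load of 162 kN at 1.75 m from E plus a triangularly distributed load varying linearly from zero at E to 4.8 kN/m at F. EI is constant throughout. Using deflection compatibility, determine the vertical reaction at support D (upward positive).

Insert a hinge at E; M_E is the redundant, and each span becomes simply supported.
End slopes at the hinge E, treating each span as simply supported:
  span DE: point load 37 at a = 2.5: Pab(L + a)/(6LEI) = 102.8/EI
  span EF: point load 162 at a = 1.75: Pab(L + b)/(6LEI) = 434.1/EI
  span EF: triangular load, peak 4.8: 7w₀L³/(360EI) = 32.01/EI
  relative rotation θ_0 = (102.8 + 466.1)/EI = 568.9/EI
A unit hogging moment at E produces rotation L₁/(3EI) + L₂/(3EI) = 4.833/EI.
Slope continuity at E: θ_0 = M_E·4.833/EI, so M_E = 568.9/4.833 = 117.7 kN·m (hogging).
Span DE, ΣM about D with M_E applied at E: R_E^{DE}·7.5 = 92.5 + 117.7, so R_E^{DE} = 28.03 kN and R_D = 37 − 28.03 = 8.973 kN.

R_D = 8.973 kN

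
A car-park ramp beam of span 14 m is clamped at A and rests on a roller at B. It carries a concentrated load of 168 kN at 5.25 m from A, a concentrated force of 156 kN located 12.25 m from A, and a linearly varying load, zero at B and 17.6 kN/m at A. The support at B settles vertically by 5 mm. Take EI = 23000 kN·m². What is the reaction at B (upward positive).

R_B = 182.4 kN

Take the reaction at B as the redundant and release it; the primary structure is a cantilever fixed at A.
Primary-structure tip deflection at B by superposition:
  point load 168 at a = 5.25: Pa²(3L − a)/(6EI) = 28362/EI
  point load 156 at a = 12.25: Pa²(3L − a)/(6EI) = 116073/EI
  triangular load, peak 17.6 at the fixed end: w₀L⁴/(30EI) = 22537/EI
  δ_0 = 166973/EI
Tip deflection under a unit load at B: L³/(3EI) = 914.7/EI.
With EI = 23000 kN·m²: δ_0 = 7.2597 m and δ_{BB} = 0.039768 m/kN.
Compatibility — the beam at B must follow the support down by 0.005 m: δ_0 − R_B·δ_{BB} = 0.005, so R_B = (7.2597 − 0.005)/0.039768 = 182.4 kN.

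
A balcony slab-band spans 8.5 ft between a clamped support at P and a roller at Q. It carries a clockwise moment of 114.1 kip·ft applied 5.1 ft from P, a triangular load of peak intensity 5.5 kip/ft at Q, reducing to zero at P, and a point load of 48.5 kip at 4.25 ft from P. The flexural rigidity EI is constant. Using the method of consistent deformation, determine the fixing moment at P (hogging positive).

Choose R_Q as the redundant. The primary structure is the cantilever fixed at P.
Primary-structure tip deflection at Q by superposition:
  clockwise couple 114.1 at a = 5.1: M₀a(2L − a)/(2EI) = 3462/EI
  triangular load, peak 5.5 at the free end: 11w₀L⁴/(120EI) = 2632/EI
  point load 48.5 at a = 4.25: Pa²(3L − a)/(6EI) = 3103/EI
  δ_0 = 9197/EI
Tip deflection under a unit load at Q: L³/(3EI) = 204.7/EI.
The prop prevents deflection at Q: R_Q = δ_0/δ_{QQ} = 9197/204.7 = 44.93 kip.
Moment equilibrium about P: M_P = Σ(load moments about P) − R_Q·L = 452.7 − 44.93×8.5 = 70.81 kip·ft.

M_P = 70.81 kip·ft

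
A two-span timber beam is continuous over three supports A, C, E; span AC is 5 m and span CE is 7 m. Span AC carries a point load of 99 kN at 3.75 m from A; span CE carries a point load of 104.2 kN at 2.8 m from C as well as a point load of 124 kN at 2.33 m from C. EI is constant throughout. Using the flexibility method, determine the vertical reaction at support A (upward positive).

R_A = -17.1 kN

Take M_C as the redundant. Released structure: two simple spans AC and CE with a hinge at C.
Rotations at C on the released spans (each span's end-slope, ×1/EI):
  span AC: point load 99 at a = 3.75: Pab(L + a)/(6LEI) = 135.4/EI
  span CE: point load 104.2 at a = 2.8: Pab(L + b)/(6LEI) = 326.8/EI
  span CE: point load 124 at a = 2.33: Pab(L + b)/(6LEI) = 374.9/EI
  relative rotation θ_0 = (135.4 + 701.7)/EI = 837/EI
A unit hogging moment at C produces rotation L₁/(3EI) + L₂/(3EI) = 4/EI.
Slope continuity at C: θ_0 = M_C·4/EI, so M_C = 837/4 = 209.3 kN·m (hogging).
Span AC, ΣM about A with M_C applied at C: R_C^{AC}·5 = 371.2 + 209.3, so R_C^{AC} = 116.1 kN and R_A = 99 − 116.1 = -17.1 kN.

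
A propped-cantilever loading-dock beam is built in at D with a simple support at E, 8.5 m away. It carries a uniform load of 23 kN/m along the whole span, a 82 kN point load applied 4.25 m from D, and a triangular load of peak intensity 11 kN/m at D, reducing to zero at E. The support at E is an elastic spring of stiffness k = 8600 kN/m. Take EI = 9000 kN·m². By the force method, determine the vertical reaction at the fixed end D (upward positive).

R_D = 216.5 kN

Remove the prop at E; the released (primary) structure is a cantilever built in at D.
Downward deflection at the released point E due to the loads:
  UDL 23: wL⁴/(8EI) = 15008/EI
  point load 82 at a = 4.25: Pa²(3L − a)/(6EI) = 5246/EI
  triangular load, peak 11 at the fixed end: w₀L⁴/(30EI) = 1914/EI
  δ_0 = 22167/EI
Flexibility coefficient — unit upward force at E: δ_{EE} = L³/(3EI) = 204.7/EI.
With EI = 9000 kN·m²: δ_0 = 2.463 m and δ_{EE} = 0.022745 m/kN.
Compatibility — the spring shortens by R_E/k under the reaction it provides: δ_0 − R_E·δ_{EE} = R_E/k. With 1/k = 0.000116 m/kN, R_E = δ_0 / (δ_{EE} + 1/k) = 2.463 / (0.022745 + 0.000116) = 107.7 kN.
Vertical equilibrium: R_D = ΣP − R_E = 324.2 − 107.7 = 216.5 kN.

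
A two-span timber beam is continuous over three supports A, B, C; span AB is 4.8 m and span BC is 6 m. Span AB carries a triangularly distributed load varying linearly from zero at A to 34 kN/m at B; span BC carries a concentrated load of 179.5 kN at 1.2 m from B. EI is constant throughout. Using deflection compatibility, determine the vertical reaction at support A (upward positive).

R_A = 4.414 kN

Release continuity at B by inserting a hinge; the redundant is the internal moment M_B. The primary structure is two simply-supported spans AB and BC.
Rotations at B on the released spans (each span's end-slope, ×1/EI):
  span AB: triangular load, peak 34: w₀L³/(45EI) = 83.56/EI
  span BC: point load 179.5 at a = 1.2: Pab(L + b)/(6LEI) = 310.2/EI
  relative rotation θ_0 = (83.56 + 310.2)/EI = 393.7/EI
A unit hogging moment at B produces rotation L₁/(3EI) + L₂/(3EI) = 3.6/EI.
Compatibility: M_B·(L₁+L₂)/(3EI) = θ_0, giving M_B = 109.4 kN·m (hogging).
Span AB, ΣM about A with M_B applied at B: R_B^{AB}·4.8 = 261.1 + 109.4, so R_B^{AB} = 77.19 kN and R_A = 81.6 − 77.19 = 4.414 kN.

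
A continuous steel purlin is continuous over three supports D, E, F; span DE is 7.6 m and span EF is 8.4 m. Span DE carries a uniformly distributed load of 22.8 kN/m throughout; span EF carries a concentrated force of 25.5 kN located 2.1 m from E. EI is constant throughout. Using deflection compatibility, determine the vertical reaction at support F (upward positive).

Insert a hinge at E; M_E is the redundant, and each span becomes simply supported.
Rotations at E on the released spans (each span's end-slope, ×1/EI):
  span DE: UDL 22.8: wL³/(24EI) = 417/EI
  span EF: point load 25.5 at a = 2.1: Pab(L + b)/(6LEI) = 98.4/EI
  relative rotation θ_0 = (417 + 98.4)/EI = 515.4/EI
A unit hogging moment at E produces rotation L₁/(3EI) + L₂/(3EI) = 5.333/EI.
Slope continuity at E: θ_0 = M_E·5.333/EI, so M_E = 515.4/5.333 = 96.64 kN·m (hogging).
Span EF, ΣM about F: R_E^{EF}·8.4 = 160.7 + 96.64, so R_E^{EF} = 30.63 kN and R_F = 25.5 − 30.63 = -5.13 kN.

R_F = -5.13 kN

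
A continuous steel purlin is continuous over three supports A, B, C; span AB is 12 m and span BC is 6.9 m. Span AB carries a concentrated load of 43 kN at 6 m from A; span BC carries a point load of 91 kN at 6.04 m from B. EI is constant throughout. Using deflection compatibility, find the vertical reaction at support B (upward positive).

R_B = 50.07 kN

Release continuity at B by inserting a hinge; the redundant is the internal moment M_B. The primary structure is two simply-supported spans AB and BC.
Discontinuity in slope at B on the released structure — sum the simple-span end rotations:
  span AB: point load 43 at a = 6: Pab(L + a)/(6LEI) = 387/EI
  span BC: point load 91 at a = 6.04: Pab(L + b)/(6LEI) = 88.6/EI
  relative rotation θ_0 = (387 + 88.6)/EI = 475.6/EI
A unit hogging moment at B produces rotation L₁/(3EI) + L₂/(3EI) = 6.3/EI.
Slope continuity at B: θ_0 = M_B·6.3/EI, so M_B = 475.6/6.3 = 75.49 kN·m (hogging).
Span AB, ΣM about A with M_B applied at B: R_B^{AB}·12 = 258 + 75.49, so R_B^{AB} = 27.79 kN and R_A = 43 − 27.79 = 15.21 kN.
Span BC, ΣM about C: R_B^{BC}·6.9 = 78.26 + 75.49, so R_B^{BC} = 22.28 kN and R_C = 91 − 22.28 = 68.72 kN.
R_B = 27.79 + 22.28 = 50.07 kN.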